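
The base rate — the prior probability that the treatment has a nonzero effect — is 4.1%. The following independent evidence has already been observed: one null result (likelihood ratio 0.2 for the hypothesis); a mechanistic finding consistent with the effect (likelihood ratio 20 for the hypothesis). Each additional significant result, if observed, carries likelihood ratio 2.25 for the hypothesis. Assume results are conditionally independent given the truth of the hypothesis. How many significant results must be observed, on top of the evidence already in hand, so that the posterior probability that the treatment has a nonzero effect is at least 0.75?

4

Prior odds = 0.041/0.959 = 41/959.
Combined Bayes factor of the evidence already in hand = 0.2 × 20 = 4.
Odds after that evidence = (41/959) × 4 = 164/959.
Target odds = 0.75/0.25 = 3.
Need 2.25ⁿ ≥ 3 ÷ (164/959) = 2877/164.
2.25³ = 11.390625 falls short of 2877/164 but 2.25⁴ = 25.62890625 reaches it, so n = 4.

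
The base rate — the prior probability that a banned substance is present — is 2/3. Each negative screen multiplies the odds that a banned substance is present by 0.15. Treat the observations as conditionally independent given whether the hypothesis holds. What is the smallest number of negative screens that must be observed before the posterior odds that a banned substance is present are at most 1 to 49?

3

Prior odds: (2/3) ÷ (1/3) = 2.
Likelihood ratio per negative screen = 0.15.
Target odds = 1/49.
Require 0.15ⁿ ≤ 1/49 ÷ 2 = 1/98.
0.15² = 0.0225 is still above 1/98 but 0.15³ = 0.003375 is at or below it, so n = 3.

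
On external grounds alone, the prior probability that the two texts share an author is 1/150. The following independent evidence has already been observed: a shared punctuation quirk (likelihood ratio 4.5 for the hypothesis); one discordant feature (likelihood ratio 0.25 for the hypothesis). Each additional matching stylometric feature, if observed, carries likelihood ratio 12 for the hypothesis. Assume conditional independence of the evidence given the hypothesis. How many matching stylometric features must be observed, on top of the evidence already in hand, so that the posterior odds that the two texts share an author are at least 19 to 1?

4

Prior odds = (1/150)/(149/150) = 1/149.
Combined Bayes factor of the evidence already in hand = 4.5 × 0.25 = 1.125.
Odds after that evidence = (1/149) × 1.125 = 9/1192.
Target odds = 19.
Need 12ⁿ ≥ 19 ÷ (9/1192) = 22648/9.
12³ = 1728 falls short of 22648/9 but 12⁴ = 20736 reaches it, so n = 4.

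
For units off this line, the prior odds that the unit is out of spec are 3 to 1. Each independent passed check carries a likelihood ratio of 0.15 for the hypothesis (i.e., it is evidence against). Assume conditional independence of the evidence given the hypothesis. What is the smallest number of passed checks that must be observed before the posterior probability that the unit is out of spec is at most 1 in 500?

4

Prior odds = 3.
Likelihood ratio per passed check = 0.15.
Target posterior odds = 0.002/0.998 = 1/499.
Need 3 × 0.15ⁿ ≤ 1/499, i.e. 0.15ⁿ ≤ 1/1497.
0.15³ = 0.003375 is still above 1/1497 but 0.15⁴ = 81/160000 is at or below it, so n = 4.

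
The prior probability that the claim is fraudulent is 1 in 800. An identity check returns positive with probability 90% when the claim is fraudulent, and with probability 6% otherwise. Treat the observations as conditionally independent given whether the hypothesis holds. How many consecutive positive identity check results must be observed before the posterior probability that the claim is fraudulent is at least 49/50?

Prior odds: 0.00125 ÷ 0.99875 = 1/799.
Likelihood ratio of a positive result = 0.9/0.06 = 15.
Target posterior odds = 0.98/0.02 = 49.
Need (1/799) × 15ⁿ ≥ 49, i.e. 15ⁿ ≥ 39151.
15³ = 3375 falls short of 39151 but 15⁴ = 50625 reaches it, so n = 4.

4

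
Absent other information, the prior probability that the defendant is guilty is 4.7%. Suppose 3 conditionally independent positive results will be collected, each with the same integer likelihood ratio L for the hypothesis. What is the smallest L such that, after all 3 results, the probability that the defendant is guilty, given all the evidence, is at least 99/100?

Prior odds = 0.047/0.953 = 47/953.
Target odds = 0.99/0.01 = 99.
Need L³ ≥ 99 ÷ (47/953) = 94347/47.
12³ = 1728 < 94347/47 ≤ 2197 = 13³, so L = 13.

13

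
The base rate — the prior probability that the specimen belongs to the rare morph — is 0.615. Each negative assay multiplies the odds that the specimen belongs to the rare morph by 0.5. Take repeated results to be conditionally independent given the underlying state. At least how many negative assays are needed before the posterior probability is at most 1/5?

3

Prior odds: 0.615 ÷ 0.385 = 123/77.
Likelihood ratio per negative assay = 0.5.
Target posterior odds = 0.2/0.8 = 0.25.
Require 0.5ⁿ ≤ 0.25 ÷ (123/77) = 77/492.
0.5² = 0.25 is still above 77/492 but 0.5³ = 0.125 is at or below it, so n = 3.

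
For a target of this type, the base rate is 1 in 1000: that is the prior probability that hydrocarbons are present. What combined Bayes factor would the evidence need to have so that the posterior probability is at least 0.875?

Prior odds = 0.001/0.999 = 1/999.
Target odds = 0.875/0.125 = 7.
Required Bayes factor = 7 ÷ (1/999) = 6993.

6993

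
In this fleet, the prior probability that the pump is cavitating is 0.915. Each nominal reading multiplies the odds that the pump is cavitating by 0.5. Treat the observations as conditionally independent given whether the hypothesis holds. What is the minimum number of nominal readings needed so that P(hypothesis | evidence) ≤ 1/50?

10

Prior odds: 0.915 ÷ 0.085 = 183/17.
Likelihood ratio per nominal reading = 0.5.
Target posterior odds = 0.02/0.98 = 1/49.
Require 0.5ⁿ ≤ 1/49 ÷ (183/17) = 17/8967.
0.5⁹ = 0.001953125 is still above 17/8967 but 0.5¹⁰ = 1/1024 is at or below it, so n = 10.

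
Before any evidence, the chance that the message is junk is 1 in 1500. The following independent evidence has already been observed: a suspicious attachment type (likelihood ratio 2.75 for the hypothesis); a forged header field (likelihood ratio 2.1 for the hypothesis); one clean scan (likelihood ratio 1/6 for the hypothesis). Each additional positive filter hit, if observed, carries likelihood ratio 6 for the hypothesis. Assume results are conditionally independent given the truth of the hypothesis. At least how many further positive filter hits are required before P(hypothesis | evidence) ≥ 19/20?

6

Prior odds = (1/1500)/(1499/1500) = 1/1499.
Combined Bayes factor of the evidence already in hand = 2.75 × 2.1 × (1/6) = 0.9625.
Odds after that evidence = (1/1499) × 0.9625 = 77/119920.
Target odds = 0.95/0.05 = 19.
Need 6ⁿ ≥ 19 ÷ (77/119920) = 2278480/77.
6⁵ = 7776 falls short of 2278480/77 but 6⁶ = 46656 reaches it, so n = 6.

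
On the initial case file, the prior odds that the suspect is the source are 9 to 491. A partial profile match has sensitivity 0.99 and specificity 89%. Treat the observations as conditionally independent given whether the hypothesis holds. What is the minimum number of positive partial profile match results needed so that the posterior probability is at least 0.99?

Prior odds = 9/491.
False-positive rate = 1 − 0.89 = 0.11; likelihood ratio of a positive = 0.99/0.11 = 9.
Target posterior odds = 0.99/0.01 = 99.
Need (9/491) × 9ⁿ ≥ 99, i.e. 9ⁿ ≥ 5401.
9³ = 729 falls short of 5401 but 9⁴ = 6561 reaches it, so n = 4.

4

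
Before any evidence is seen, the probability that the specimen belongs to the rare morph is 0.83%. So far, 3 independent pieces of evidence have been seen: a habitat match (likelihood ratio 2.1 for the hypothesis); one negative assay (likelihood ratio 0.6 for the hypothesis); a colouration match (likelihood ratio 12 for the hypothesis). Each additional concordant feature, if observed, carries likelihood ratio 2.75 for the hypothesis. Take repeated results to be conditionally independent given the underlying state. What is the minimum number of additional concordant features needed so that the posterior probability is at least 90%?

5

Prior odds = 0.0083/0.9917 = 83/9917.
Combined Bayes factor of the evidence already in hand = 2.1 × 0.6 × 12 = 15.12.
Odds after that evidence = (83/9917) × 15.12 = 31374/247925.
Target odds = 0.9/0.1 = 9.
Need 2.75ⁿ ≥ 9 ÷ (31374/247925) = 247925/3486.
2.75⁴ = 57.19140625 falls short of 247925/3486 but 2.75⁵ = 161051/1024 reaches it, so n = 5.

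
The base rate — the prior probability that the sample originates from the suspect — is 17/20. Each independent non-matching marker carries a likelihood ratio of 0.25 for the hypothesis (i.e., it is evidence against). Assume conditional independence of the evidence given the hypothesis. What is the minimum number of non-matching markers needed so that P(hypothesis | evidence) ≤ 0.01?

5

Prior odds: 0.85 ÷ 0.15 = 17/3.
Likelihood ratio per non-matching marker = 0.25.
Target odds: 0.01 ÷ 0.99 = 1/99.
Need (17/3) × 0.25ⁿ ≤ 1/99, i.e. 0.25ⁿ ≤ 1/561.
0.25⁴ = 0.00390625 is still above 1/561 but 0.25⁵ = 1/1024 is at or below it, so n = 5.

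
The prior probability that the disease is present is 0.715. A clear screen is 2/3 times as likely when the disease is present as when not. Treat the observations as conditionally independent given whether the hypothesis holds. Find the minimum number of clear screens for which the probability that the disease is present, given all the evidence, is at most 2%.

Prior odds = 0.715/0.285 = 143/57.
Likelihood ratio per clear screen = 2/3.
Target odds: 0.02 ÷ 0.98 = 1/49.
Need (143/57) × (2/3)ⁿ ≤ 1/49, i.e. (2/3)ⁿ ≤ 57/7007.
(2/3)¹¹ = 2048/177147 is still above 57/7007 but (2/3)¹² = 4096/531441 is at or below it, so n = 12.

12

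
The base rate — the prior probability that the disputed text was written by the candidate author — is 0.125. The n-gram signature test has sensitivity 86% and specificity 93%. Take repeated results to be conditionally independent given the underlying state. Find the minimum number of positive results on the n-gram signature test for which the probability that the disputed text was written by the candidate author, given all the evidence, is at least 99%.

3

Prior odds: 0.125 ÷ 0.875 = 1/7.
False-positive rate = 1 − 0.93 = 0.07; likelihood ratio of a positive = 0.86/0.07 = 86/7.
Target odds: 0.99 ÷ 0.01 = 99.
Need (1/7) × (86/7)ⁿ ≥ 99, i.e. (86/7)ⁿ ≥ 693.
(86/7)² = 7396/49 falls short of 693 but (86/7)³ = 636056/343 reaches it, so n = 3.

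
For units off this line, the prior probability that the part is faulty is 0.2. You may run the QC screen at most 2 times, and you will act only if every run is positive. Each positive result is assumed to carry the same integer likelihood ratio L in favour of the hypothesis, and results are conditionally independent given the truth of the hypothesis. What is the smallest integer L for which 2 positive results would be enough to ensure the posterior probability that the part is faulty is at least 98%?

14

Prior odds = 0.2/0.8 = 0.25.
Target odds = 0.98/0.02 = 49.
Need L² ≥ 49 ÷ 0.25 = 196.
13² = 169 < 196 ≤ 196 = 14², so L = 14.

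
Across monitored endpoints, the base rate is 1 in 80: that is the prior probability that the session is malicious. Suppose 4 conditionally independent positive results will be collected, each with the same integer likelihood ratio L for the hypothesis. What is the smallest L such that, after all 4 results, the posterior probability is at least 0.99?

10

Prior odds = 0.0125/0.9875 = 1/79.
Target odds = 0.99/0.01 = 99.
Need L⁴ ≥ 99 ÷ (1/79) = 7821.
9⁴ = 6561 < 7821 ≤ 10000 = 10⁴, so L = 10.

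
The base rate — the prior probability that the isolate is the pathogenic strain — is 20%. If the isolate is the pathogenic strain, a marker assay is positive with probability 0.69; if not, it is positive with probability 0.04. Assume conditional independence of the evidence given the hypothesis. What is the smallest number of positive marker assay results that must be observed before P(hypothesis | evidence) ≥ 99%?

Prior odds = 0.2/0.8 = 0.25.
Likelihood ratio of a positive = 0.69/0.04 = 17.25.
Target posterior odds = 0.99/0.01 = 99.
Require 17.25ⁿ ≥ 99 ÷ 0.25 = 396.
17.25² = 297.5625 falls short of 396 but 17.25³ = 5132.953125 reaches it, so n = 3.

3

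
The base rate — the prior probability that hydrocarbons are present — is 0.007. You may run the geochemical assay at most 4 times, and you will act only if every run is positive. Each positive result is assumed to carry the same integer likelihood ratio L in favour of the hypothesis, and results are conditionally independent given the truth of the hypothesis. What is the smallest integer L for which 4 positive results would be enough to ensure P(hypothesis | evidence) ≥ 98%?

10

Prior odds = 0.007/0.993 = 7/993.
Target odds = 0.98/0.02 = 49.
Need L⁴ ≥ 49 ÷ (7/993) = 6951.
9⁴ = 6561 < 6951 ≤ 10000 = 10⁴, so L = 10.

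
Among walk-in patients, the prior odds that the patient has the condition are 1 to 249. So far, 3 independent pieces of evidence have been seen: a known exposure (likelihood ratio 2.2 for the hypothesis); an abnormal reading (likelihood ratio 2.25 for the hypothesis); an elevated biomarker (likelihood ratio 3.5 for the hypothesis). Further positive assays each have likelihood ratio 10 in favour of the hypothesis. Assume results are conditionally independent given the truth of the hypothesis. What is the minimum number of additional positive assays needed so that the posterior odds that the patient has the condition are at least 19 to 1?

Prior odds = 1/249.
Combined Bayes factor of the evidence already in hand = 2.2 × 2.25 × 3.5 = 17.325.
Odds after that evidence = (1/249) × 17.325 = 231/3320.
Target odds = 19.
Need 10ⁿ ≥ 19 ÷ (231/3320) = 63080/231.
10² = 100 falls short of 63080/231 but 10³ = 1000 reaches it, so n = 3.

3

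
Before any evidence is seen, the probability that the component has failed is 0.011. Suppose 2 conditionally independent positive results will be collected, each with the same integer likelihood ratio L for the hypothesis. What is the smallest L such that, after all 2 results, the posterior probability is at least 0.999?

300

Prior odds = 0.011/0.989 = 11/989.
Target odds = 0.999/0.001 = 999.
Need L² ≥ 999 ÷ (11/989) = 988011/11.
299² = 89401 < 988011/11 ≤ 90000 = 300², so L = 300.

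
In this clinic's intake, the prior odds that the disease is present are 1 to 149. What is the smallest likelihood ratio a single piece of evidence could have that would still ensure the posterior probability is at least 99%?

14751

Prior odds = 1/149.
Target odds = 0.99/0.01 = 99.
Required Bayes factor = 99 ÷ (1/149) = 14751.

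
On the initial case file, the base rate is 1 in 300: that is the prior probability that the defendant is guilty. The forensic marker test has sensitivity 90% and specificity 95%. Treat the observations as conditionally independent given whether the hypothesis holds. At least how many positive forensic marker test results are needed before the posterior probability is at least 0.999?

5

Prior odds = (1/300)/(299/300) = 1/299.
False-positive rate = 1 − 0.95 = 0.05; likelihood ratio of a positive = 0.9/0.05 = 18.
Target odds: 0.999 ÷ 0.001 = 999.
Require 18ⁿ ≥ 999 ÷ (1/299) = 298701.
18⁴ = 104976 falls short of 298701 but 18⁵ = 1889568 reaches it, so n = 5.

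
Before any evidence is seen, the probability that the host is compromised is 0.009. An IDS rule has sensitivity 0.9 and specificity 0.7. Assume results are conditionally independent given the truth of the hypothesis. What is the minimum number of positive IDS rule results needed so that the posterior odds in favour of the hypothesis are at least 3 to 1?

6

Prior odds = 0.009/0.991 = 9/991.
False-positive rate = 1 − 0.7 = 0.3; likelihood ratio of a positive = 0.9/0.3 = 3.
Target odds = 3.
Require 3ⁿ ≥ 3 ÷ (9/991) = 991/3.
3⁵ = 243 falls short of 991/3 but 3⁶ = 729 reaches it, so n = 6.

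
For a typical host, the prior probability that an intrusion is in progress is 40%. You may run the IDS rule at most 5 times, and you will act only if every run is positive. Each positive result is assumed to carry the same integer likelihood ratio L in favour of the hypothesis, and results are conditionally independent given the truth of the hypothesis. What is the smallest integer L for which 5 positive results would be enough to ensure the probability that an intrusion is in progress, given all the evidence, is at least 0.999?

5

Prior odds = 0.4/0.6 = 2/3.
Target odds = 0.999/0.001 = 999.
Need L⁵ ≥ 999 ÷ (2/3) = 1498.5.
4⁵ = 1024 < 1498.5 ≤ 3125 = 5⁵, so L = 5.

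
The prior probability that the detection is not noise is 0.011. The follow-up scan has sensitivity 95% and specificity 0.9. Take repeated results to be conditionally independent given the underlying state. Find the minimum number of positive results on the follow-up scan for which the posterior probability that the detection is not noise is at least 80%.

Prior odds: 0.011 ÷ 0.989 = 11/989.
False-positive rate = 1 − 0.9 = 0.1; likelihood ratio of a positive = 0.95/0.1 = 9.5.
Target odds: 0.8 ÷ 0.2 = 4.
Require 9.5ⁿ ≥ 4 ÷ (11/989) = 3956/11.
9.5² = 90.25 falls short of 3956/11 but 9.5³ = 857.375 reaches it, so n = 3.

3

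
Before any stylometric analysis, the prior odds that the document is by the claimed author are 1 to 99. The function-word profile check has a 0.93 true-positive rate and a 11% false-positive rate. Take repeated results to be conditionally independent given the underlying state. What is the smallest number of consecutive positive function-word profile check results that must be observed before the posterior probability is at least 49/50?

4

Prior odds = 1/99.
Likelihood ratio of a positive result = 0.93/0.11 = 93/11.
Target odds: 0.98 ÷ 0.02 = 49.
Need (1/99) × (93/11)ⁿ ≥ 49, i.e. (93/11)ⁿ ≥ 4851.
(93/11)³ = 804357/1331 falls short of 4851 but (93/11)⁴ = 74805201/14641 reaches it, so n = 4.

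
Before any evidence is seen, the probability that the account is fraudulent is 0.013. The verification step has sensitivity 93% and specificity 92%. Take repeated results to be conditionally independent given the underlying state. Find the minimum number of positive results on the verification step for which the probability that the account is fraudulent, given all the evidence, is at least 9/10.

Prior odds = 0.013/0.987 = 13/987.
False-positive rate = 1 − 0.92 = 0.08; likelihood ratio of a positive = 0.93/0.08 = 11.625.
Target odds: 0.9 ÷ 0.1 = 9.
Need (13/987) × 11.625ⁿ ≥ 9, i.e. 11.625ⁿ ≥ 8883/13.
11.625² = 135.140625 falls short of 8883/13 but 11.625³ = 804357/512 reaches it, so n = 3.

3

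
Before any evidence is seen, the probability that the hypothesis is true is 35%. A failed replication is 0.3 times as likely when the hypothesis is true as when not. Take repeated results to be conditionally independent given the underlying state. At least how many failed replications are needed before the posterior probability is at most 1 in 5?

1

Prior odds: 0.35 ÷ 0.65 = 7/13.
Likelihood ratio per failed replication = 0.3.
Target posterior odds = 0.2/0.8 = 0.25.
Require 0.3ⁿ ≤ 0.25 ÷ (7/13) = 13/28.
0.3¹ = 0.3, which is already at or below the required 13/28; so n = 1.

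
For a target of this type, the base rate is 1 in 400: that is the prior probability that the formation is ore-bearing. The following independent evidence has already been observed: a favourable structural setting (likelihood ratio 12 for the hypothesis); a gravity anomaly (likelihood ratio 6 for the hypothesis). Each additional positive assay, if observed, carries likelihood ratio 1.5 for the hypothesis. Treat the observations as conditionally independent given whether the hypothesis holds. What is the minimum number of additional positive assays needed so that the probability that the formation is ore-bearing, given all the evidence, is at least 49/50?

14

Prior odds = 0.0025/0.9975 = 1/399.
Combined Bayes factor of the evidence already in hand = 12 × 6 = 72.
Odds after that evidence = (1/399) × 72 = 24/133.
Target odds = 0.98/0.02 = 49.
Need 1.5ⁿ ≥ 49 ÷ (24/133) = 6517/24.
1.5¹³ = 1594323/8192 falls short of 6517/24 but 1.5¹⁴ = 4782969/16384 reaches it, so n = 14.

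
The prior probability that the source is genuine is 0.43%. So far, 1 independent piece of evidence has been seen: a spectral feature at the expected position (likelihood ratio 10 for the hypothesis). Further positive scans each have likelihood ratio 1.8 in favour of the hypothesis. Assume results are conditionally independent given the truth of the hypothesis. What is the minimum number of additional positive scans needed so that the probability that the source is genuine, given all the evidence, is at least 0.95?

Prior odds = 0.0043/0.9957 = 43/9957.
Bayes factor of the evidence already in hand = 10.
Odds after that evidence = (43/9957) × 10 = 430/9957.
Target odds = 0.95/0.05 = 19.
Need 1.8ⁿ ≥ 19 ÷ (430/9957) = 189183/430.
1.8¹⁰ ≈357.047 falls short of 189183/430 but 1.8¹¹ ≈642.684 reaches it, so n = 11.

11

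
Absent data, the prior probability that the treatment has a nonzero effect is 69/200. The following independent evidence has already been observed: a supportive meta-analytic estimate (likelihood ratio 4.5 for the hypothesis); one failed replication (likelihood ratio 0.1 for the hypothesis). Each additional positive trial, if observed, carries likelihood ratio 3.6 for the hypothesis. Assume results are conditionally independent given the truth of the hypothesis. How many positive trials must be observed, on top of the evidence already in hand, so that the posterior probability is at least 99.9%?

Prior odds = 0.345/0.655 = 69/131.
Combined Bayes factor of the evidence already in hand = 4.5 × 0.1 = 0.45.
Odds after that evidence = (69/131) × 0.45 = 621/2620.
Target odds = 0.999/0.001 = 999.
Need 3.6ⁿ ≥ 999 ÷ (621/2620) = 96940/23.
3.6⁶ = 34012224/15625 falls short of 96940/23 but 3.6⁷ = 612220032/78125 reaches it, so n = 7.

7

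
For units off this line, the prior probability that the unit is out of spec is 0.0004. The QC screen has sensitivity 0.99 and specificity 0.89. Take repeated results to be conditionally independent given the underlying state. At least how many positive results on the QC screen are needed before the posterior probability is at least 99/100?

Prior odds = 0.0004/0.9996 = 1/2499.
False-positive rate = 1 − 0.89 = 0.11; likelihood ratio of a positive = 0.99/0.11 = 9.
Target posterior odds = 0.99/0.01 = 99.
Need (1/2499) × 9ⁿ ≥ 99, i.e. 9ⁿ ≥ 247401.
9⁵ = 59049 falls short of 247401 but 9⁶ = 531441 reaches it, so n = 6.

6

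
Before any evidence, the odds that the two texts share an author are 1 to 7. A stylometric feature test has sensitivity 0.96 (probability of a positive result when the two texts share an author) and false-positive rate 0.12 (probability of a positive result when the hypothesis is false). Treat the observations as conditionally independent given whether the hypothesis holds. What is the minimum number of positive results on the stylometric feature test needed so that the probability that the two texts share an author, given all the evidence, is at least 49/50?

3

Prior odds = 1/7.
Likelihood ratio of a positive result = 0.96/0.12 = 8.
Target odds: 0.98 ÷ 0.02 = 49.
Need (1/7) × 8ⁿ ≥ 49, i.e. 8ⁿ ≥ 343.
8² = 64 falls short of 343 but 8³ = 512 reaches it, so n = 3.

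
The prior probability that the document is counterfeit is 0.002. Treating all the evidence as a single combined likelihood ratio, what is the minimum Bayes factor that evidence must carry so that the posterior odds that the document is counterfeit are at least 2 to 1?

Prior odds = 0.002/0.998 = 1/499.
Target odds = 2.
Required Bayes factor = 2 ÷ (1/499) = 998.

998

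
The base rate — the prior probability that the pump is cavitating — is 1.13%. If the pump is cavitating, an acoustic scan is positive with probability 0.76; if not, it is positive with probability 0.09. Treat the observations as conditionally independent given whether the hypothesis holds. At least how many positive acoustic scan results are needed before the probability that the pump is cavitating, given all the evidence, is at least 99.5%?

Prior odds: 0.0113 ÷ 0.9887 = 113/9887.
Likelihood ratio of a positive = 0.76/0.09 = 76/9.
Target odds: 0.995 ÷ 0.005 = 199.
Require (76/9)ⁿ ≥ 199 ÷ (113/9887) = 1967513/113.
(76/9)⁴ = 33362176/6561 falls short of 1967513/113 but (76/9)⁵ ≈42939.3 reaches it, so n = 5.

5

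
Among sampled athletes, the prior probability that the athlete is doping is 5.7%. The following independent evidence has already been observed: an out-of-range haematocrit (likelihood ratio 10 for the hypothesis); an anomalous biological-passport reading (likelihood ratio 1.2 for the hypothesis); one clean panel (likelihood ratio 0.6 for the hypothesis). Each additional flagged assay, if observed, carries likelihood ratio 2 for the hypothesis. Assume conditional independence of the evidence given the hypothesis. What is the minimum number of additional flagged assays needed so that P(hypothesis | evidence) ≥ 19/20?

6

Prior odds = 0.057/0.943 = 57/943.
Combined Bayes factor of the evidence already in hand = 10 × 1.2 × 0.6 = 7.2.
Odds after that evidence = (57/943) × 7.2 = 2052/4715.
Target odds = 0.95/0.05 = 19.
Need 2ⁿ ≥ 19 ÷ (2052/4715) = 4715/108.
2⁵ = 32 falls short of 4715/108 but 2⁶ = 64 reaches it, so n = 6.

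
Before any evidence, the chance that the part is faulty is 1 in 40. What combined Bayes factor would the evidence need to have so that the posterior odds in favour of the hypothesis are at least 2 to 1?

78

Prior odds = 0.025/0.975 = 1/39.
Target odds = 2.
Required Bayes factor = 2 ÷ (1/39) = 78.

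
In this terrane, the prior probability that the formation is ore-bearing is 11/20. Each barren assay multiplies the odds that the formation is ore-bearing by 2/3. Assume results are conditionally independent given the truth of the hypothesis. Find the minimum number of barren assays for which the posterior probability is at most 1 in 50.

Prior odds = 0.55/0.45 = 11/9.
Likelihood ratio per barren assay = 2/3.
Target posterior odds = 0.02/0.98 = 1/49.
Require (2/3)ⁿ ≤ 1/49 ÷ (11/9) = 9/539.
(2/3)¹⁰ = 1024/59049 is still above 9/539 but (2/3)¹¹ = 2048/177147 is at or below it, so n = 11.

11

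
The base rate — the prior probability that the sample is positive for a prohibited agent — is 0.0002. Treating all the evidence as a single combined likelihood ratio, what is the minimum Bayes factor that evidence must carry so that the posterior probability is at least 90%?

Prior odds = 0.0002/0.9998 = 1/4999.
Target odds = 0.9/0.1 = 9.
Required Bayes factor = 9 ÷ (1/4999) = 44991.

44991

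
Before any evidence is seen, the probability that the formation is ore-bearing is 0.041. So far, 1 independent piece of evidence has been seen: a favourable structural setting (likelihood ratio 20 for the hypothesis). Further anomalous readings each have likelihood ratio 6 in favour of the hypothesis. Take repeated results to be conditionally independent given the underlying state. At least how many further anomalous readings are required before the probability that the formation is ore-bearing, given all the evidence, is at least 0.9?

Prior odds = 0.041/0.959 = 41/959.
Bayes factor of the evidence already in hand = 20.
Odds after that evidence = (41/959) × 20 = 820/959.
Target odds = 0.9/0.1 = 9.
Need 6ⁿ ≥ 9 ÷ (820/959) = 8631/820.
6¹ = 6 falls short of 8631/820 but 6² = 36 reaches it, so n = 2.

2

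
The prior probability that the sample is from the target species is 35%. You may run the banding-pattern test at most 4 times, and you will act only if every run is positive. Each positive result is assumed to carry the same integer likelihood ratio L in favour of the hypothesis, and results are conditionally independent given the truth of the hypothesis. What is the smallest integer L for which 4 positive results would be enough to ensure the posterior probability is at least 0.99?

4

Prior odds = 0.35/0.65 = 7/13.
Target odds = 0.99/0.01 = 99.
Need L⁴ ≥ 99 ÷ (7/13) = 1287/7.
3⁴ = 81 < 1287/7 ≤ 256 = 4⁴, so L = 4.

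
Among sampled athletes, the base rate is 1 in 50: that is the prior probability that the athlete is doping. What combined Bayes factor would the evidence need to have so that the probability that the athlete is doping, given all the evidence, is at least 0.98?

Prior odds = 0.02/0.98 = 1/49.
Target odds = 0.98/0.02 = 49.
Required Bayes factor = 49 ÷ (1/49) = 2401.

2401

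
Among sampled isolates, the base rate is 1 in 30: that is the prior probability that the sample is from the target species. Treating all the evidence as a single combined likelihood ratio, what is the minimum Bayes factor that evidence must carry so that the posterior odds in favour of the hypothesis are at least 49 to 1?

1421

Prior odds = (1/30)/(29/30) = 1/29.
Target odds = 49.
Required Bayes factor = 49 ÷ (1/29) = 1421.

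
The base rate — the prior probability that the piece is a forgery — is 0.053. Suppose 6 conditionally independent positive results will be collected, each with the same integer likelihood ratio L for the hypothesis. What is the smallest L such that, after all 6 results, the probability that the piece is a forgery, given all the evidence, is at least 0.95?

3

Prior odds = 0.053/0.947 = 53/947.
Target odds = 0.95/0.05 = 19.
Need L⁶ ≥ 19 ÷ (53/947) = 17993/53.
2⁶ = 64 < 17993/53 ≤ 729 = 3⁶, so L = 3.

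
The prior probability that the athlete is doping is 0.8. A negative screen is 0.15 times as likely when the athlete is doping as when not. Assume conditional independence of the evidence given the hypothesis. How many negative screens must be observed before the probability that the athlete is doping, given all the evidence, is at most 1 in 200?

4

Prior odds: 0.8 ÷ 0.2 = 4.
Likelihood ratio per negative screen = 0.15.
Target posterior odds = 0.005/0.995 = 1/199.
Require 0.15ⁿ ≤ 1/199 ÷ 4 = 1/796.
0.15³ = 0.003375 is still above 1/796 but 0.15⁴ = 81/160000 is at or below it, so n = 4.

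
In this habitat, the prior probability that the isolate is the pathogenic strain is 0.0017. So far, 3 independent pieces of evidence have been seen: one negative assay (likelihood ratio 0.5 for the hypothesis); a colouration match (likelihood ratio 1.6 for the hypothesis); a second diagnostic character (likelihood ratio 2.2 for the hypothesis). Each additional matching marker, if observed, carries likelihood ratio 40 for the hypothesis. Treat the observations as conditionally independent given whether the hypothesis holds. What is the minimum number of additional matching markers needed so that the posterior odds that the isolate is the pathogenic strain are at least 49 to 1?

3

Prior odds = 0.0017/0.9983 = 17/9983.
Combined Bayes factor of the evidence already in hand = 0.5 × 1.6 × 2.2 = 1.76.
Odds after that evidence = (17/9983) × 1.76 = 748/249575.
Target odds = 49.
Need 40ⁿ ≥ 49 ÷ (748/249575) = 12229175/748.
40² = 1600 falls short of 12229175/748 but 40³ = 64000 reaches it, so n = 3.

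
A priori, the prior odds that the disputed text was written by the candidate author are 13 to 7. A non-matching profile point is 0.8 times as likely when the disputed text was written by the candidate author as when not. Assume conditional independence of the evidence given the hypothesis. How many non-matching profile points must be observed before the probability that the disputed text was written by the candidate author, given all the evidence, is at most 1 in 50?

Prior odds = 13/7.
Likelihood ratio per non-matching profile point = 0.8.
Target odds: 0.02 ÷ 0.98 = 1/49.
Require 0.8ⁿ ≤ 1/49 ÷ (13/7) = 1/91.
0.8²⁰ ≈0.0115292 is still above 1/91 but 0.8²¹ ≈0.00922337 is at or below it, so n = 21.

21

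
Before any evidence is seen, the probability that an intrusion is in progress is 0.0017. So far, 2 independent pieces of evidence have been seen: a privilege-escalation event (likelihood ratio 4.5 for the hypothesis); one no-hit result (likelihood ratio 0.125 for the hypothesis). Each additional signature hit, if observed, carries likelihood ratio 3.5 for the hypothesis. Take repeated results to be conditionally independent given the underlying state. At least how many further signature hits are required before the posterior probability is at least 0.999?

12

Prior odds = 0.0017/0.9983 = 17/9983.
Combined Bayes factor of the evidence already in hand = 4.5 × 0.125 = 0.5625.
Odds after that evidence = (17/9983) × 0.5625 = 153/159728.
Target odds = 0.999/0.001 = 999.
Need 3.5ⁿ ≥ 999 ÷ (153/159728) = 17729808/17.
3.5¹¹ ≈965492 falls short of 17729808/17 but 3.5¹² ≈3.37922e+06 reaches it, so n = 12.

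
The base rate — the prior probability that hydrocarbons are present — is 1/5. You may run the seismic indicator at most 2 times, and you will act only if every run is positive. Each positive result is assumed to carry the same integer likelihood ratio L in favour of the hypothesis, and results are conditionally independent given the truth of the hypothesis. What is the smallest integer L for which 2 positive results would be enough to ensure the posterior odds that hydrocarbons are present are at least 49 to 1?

Prior odds = 0.2/0.8 = 0.25.
Target odds = 49.
Need L² ≥ 49 ÷ 0.25 = 196.
13² = 169 < 196 ≤ 196 = 14², so L = 14.

14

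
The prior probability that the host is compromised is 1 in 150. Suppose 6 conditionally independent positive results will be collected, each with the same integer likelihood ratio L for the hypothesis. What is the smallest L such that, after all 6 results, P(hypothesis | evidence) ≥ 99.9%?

Prior odds = (1/150)/(149/150) = 1/149.
Target odds = 0.999/0.001 = 999.
Need L⁶ ≥ 999 ÷ (1/149) = 148851.
7⁶ = 117649 < 148851 ≤ 262144 = 8⁶, so L = 8.

8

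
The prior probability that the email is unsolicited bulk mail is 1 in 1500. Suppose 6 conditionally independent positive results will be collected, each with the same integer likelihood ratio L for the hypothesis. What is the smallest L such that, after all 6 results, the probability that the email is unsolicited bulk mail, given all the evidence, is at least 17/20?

Prior odds = (1/1500)/(1499/1500) = 1/1499.
Target odds = 0.85/0.15 = 17/3.
Need L⁶ ≥ 17/3 ÷ (1/1499) = 25483/3.
4⁶ = 4096 < 25483/3 ≤ 15625 = 5⁶, so L = 5.

5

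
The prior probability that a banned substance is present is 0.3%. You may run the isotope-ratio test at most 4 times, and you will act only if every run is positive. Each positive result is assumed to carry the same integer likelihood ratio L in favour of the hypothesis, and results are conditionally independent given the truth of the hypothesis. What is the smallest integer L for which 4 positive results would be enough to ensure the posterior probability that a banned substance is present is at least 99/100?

14

Prior odds = 0.003/0.997 = 3/997.
Target odds = 0.99/0.01 = 99.
Need L⁴ ≥ 99 ÷ (3/997) = 32901.
13⁴ = 28561 < 32901 ≤ 38416 = 14⁴, so L = 14.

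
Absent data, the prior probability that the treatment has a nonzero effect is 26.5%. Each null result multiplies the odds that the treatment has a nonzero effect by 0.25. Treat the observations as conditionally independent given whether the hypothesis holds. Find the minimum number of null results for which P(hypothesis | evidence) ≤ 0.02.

3

Prior odds: 0.265 ÷ 0.735 = 53/147.
Likelihood ratio per null result = 0.25.
Target posterior odds = 0.02/0.98 = 1/49.
Need (53/147) × 0.25ⁿ ≤ 1/49, i.e. 0.25ⁿ ≤ 3/53.
0.25² = 0.0625 is still above 3/53 but 0.25³ = 0.015625 is at or below it, so n = 3.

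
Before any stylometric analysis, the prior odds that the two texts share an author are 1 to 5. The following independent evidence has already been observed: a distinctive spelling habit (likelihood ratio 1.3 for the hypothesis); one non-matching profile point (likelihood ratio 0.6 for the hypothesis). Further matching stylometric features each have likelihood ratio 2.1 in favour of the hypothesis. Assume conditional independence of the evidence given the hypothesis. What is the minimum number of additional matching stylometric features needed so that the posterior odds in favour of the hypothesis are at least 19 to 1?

7

Prior odds = 0.2.
Combined Bayes factor of the evidence already in hand = 1.3 × 0.6 = 0.78.
Odds after that evidence = 0.2 × 0.78 = 0.156.
Target odds = 19.
Need 2.1ⁿ ≥ 19 ÷ 0.156 = 4750/39.
2.1⁶ = 85766121/1000000 falls short of 4750/39 but 2.1⁷ ≈180.109 reaches it, so n = 7.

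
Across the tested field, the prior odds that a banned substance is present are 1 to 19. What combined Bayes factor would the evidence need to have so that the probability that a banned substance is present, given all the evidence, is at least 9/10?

171

Prior odds = 1/19.
Target odds = 0.9/0.1 = 9.
Required Bayes factor = 9 ÷ (1/19) = 171.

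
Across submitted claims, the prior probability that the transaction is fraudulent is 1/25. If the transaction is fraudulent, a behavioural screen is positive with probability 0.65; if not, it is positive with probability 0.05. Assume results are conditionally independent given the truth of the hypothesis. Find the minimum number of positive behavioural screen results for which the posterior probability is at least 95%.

3

Prior odds = 0.04/0.96 = 1/24.
Likelihood ratio of a positive = 0.65/0.05 = 13.
Target posterior odds = 0.95/0.05 = 19.
Need (1/24) × 13ⁿ ≥ 19, i.e. 13ⁿ ≥ 456.
13² = 169 falls short of 456 but 13³ = 2197 reaches it, so n = 3.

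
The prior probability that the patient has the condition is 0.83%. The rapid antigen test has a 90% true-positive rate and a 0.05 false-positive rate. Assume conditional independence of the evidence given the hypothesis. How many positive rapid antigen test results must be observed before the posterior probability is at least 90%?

Prior odds = 0.0083/0.9917 = 83/9917.
Likelihood ratio of a positive result = 0.9/0.05 = 18.
Target posterior odds = 0.9/0.1 = 9.
Need (83/9917) × 18ⁿ ≥ 9, i.e. 18ⁿ ≥ 89253/83.
18² = 324 falls short of 89253/83 but 18³ = 5832 reaches it, so n = 3.

3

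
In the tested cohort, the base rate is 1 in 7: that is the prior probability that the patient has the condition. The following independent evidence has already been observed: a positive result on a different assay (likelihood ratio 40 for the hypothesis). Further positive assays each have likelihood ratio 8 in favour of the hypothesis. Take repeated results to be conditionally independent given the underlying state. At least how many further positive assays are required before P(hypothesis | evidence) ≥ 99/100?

Prior odds = (1/7)/(6/7) = 1/6.
Bayes factor of the evidence already in hand = 40.
Odds after that evidence = (1/6) × 40 = 20/3.
Target odds = 0.99/0.01 = 99.
Need 8ⁿ ≥ 99 ÷ (20/3) = 14.85.
8¹ = 8 falls short of 14.85 but 8² = 64 reaches it, so n = 2.

2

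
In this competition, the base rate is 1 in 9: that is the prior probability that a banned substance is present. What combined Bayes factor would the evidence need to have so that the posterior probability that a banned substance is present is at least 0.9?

72

Prior odds = (1/9)/(8/9) = 0.125.
Target odds = 0.9/0.1 = 9.
Required Bayes factor = 9 ÷ 0.125 = 72.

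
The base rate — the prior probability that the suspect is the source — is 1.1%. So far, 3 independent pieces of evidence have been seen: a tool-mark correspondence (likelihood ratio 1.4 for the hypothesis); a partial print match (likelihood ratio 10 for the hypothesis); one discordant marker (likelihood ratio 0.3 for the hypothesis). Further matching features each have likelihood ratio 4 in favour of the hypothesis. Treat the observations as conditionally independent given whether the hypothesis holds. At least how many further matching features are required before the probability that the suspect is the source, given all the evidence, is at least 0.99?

6

Prior odds = 0.011/0.989 = 11/989.
Combined Bayes factor of the evidence already in hand = 1.4 × 10 × 0.3 = 4.2.
Odds after that evidence = (11/989) × 4.2 = 231/4945.
Target odds = 0.99/0.01 = 99.
Need 4ⁿ ≥ 99 ÷ (231/4945) = 14835/7.
4⁵ = 1024 falls short of 14835/7 but 4⁶ = 4096 reaches it, so n = 6.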